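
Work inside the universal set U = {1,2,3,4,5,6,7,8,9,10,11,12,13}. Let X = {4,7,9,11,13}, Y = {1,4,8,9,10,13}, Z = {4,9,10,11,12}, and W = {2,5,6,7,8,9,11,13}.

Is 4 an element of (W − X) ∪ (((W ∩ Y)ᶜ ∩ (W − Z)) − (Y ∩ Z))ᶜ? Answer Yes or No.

4 ∉ W and 4 ∈ X, so 4 ∉ W − X
4 ∉ W and 4 ∈ Y, so 4 ∉ W ∩ Y
4 ∈ (W ∩ Y)ᶜ since 4 ∉ (W ∩ Y)
4 ∉ W and 4 ∈ Z, so 4 ∉ W − Z
4 ∈ (W ∩ Y)ᶜ and 4 ∉ (W − Z), so 4 ∉ (W ∩ Y)ᶜ ∩ (W − Z)
4 ∈ Y and 4 ∈ Z, so 4 ∈ Y ∩ Z
4 ∉ ((W ∩ Y)ᶜ ∩ (W − Z)) and 4 ∈ (Y ∩ Z), so 4 ∉ ((W ∩ Y)ᶜ ∩ (W − Z)) − (Y ∩ Z)
4 ∈ (((W ∩ Y)ᶜ ∩ (W − Z)) − (Y ∩ Z))ᶜ since 4 ∉ (((W ∩ Y)ᶜ ∩ (W − Z)) − (Y ∩ Z))
4 ∉ (W − X) and 4 ∈ (((W ∩ Y)ᶜ ∩ (W − Z)) − (Y ∩ Z))ᶜ, so 4 ∈ (W − X) ∪ (((W ∩ Y)ᶜ ∩ (W − Z)) − (Y ∩ Z))ᶜ

Yes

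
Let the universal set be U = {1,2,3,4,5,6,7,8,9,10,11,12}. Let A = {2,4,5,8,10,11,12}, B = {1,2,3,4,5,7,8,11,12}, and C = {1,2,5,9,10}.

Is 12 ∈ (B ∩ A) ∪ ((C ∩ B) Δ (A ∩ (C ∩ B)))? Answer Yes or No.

Yes

12 ∈ B and 12 ∈ A, so 12 ∈ B ∩ A
12 ∉ C and 12 ∈ B, so 12 ∉ C ∩ B
12 ∉ C and 12 ∈ B, so 12 ∉ C ∩ B
12 ∈ A and 12 ∉ (C ∩ B), so 12 ∉ A ∩ (C ∩ B)
12 ∉ (C ∩ B) and 12 ∉ (A ∩ (C ∩ B)), so 12 ∉ (C ∩ B) Δ (A ∩ (C ∩ B))
12 ∈ (B ∩ A) and 12 ∉ ((C ∩ B) Δ (A ∩ (C ∩ B))), so 12 ∈ (B ∩ A) ∪ ((C ∩ B) Δ (A ∩ (C ∩ B)))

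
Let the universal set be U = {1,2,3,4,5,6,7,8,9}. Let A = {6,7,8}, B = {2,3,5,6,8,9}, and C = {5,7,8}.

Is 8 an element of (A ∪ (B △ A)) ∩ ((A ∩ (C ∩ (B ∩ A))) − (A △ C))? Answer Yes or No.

Yes

8 ∈ B and 8 ∈ A, so 8 ∉ B △ A
8 ∈ A and 8 ∉ (B △ A), so 8 ∈ A ∪ (B △ A)
8 ∈ B and 8 ∈ A, so 8 ∈ B ∩ A
8 ∈ C and 8 ∈ (B ∩ A), so 8 ∈ C ∩ (B ∩ A)
8 ∈ A and 8 ∈ (C ∩ (B ∩ A)), so 8 ∈ A ∩ (C ∩ (B ∩ A))
8 ∈ A and 8 ∈ C, so 8 ∉ A △ C
8 ∈ (A ∩ (C ∩ (B ∩ A))) and 8 ∉ (A △ C), so 8 ∈ (A ∩ (C ∩ (B ∩ A))) − (A △ C)
8 ∈ (A ∪ (B △ A)) and 8 ∈ ((A ∩ (C ∩ (B ∩ A))) − (A △ C)), so 8 ∈ (A ∪ (B △ A)) ∩ ((A ∩ (C ∩ (B ∩ A))) − (A △ C))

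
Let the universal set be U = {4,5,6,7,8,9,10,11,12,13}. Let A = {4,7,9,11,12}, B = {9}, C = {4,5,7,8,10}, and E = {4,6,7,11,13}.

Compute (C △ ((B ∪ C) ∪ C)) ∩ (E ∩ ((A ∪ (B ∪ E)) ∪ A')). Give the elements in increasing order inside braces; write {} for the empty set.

B ∪ C = {4,5,7,8,9,10}
(B ∪ C) ∪ C = {4,5,7,8,9,10}
C △ ((B ∪ C) ∪ C) = {9}
B ∪ E = {4,6,7,9,11,13}
A ∪ (B ∪ E) = {4,6,7,9,11,12,13}
A' = {5,6,8,10,13}
(A ∪ (B ∪ E)) ∪ A' = {4,5,6,7,8,9,10,11,12,13}
E ∩ ((A ∪ (B ∪ E)) ∪ A') = {4,6,7,11,13}
(C △ ((B ∪ C) ∪ C)) ∩ (E ∩ ((A ∪ (B ∪ E)) ∪ A')) = {}

{}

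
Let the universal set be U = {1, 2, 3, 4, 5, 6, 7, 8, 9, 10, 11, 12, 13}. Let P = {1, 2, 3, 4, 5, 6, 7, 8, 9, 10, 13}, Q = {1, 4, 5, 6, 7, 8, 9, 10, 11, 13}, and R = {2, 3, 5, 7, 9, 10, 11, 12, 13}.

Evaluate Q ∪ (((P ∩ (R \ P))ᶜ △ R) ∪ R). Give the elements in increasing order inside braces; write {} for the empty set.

R \ P = {11, 12}
P ∩ (R \ P) = {}
(P ∩ (R \ P))ᶜ = {1, 2, 3, 4, 5, 6, 7, 8, 9, 10, 11, 12, 13}
(P ∩ (R \ P))ᶜ △ R = {1, 4, 6, 8}
((P ∩ (R \ P))ᶜ △ R) ∪ R = {1, 2, 3, 4, 5, 6, 7, 8, 9, 10, 11, 12, 13}
Q ∪ (((P ∩ (R \ P))ᶜ △ R) ∪ R) = {1, 2, 3, 4, 5, 6, 7, 8, 9, 10, 11, 12, 13}

{1, 2, 3, 4, 5, 6, 7, 8, 9, 10, 11, 12, 13}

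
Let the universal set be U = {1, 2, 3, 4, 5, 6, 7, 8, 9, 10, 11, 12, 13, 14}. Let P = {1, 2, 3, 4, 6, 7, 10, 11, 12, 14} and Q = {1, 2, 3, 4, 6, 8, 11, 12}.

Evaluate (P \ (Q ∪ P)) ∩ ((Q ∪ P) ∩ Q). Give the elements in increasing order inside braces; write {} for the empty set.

{}

Q ∪ P = {1, 2, 3, 4, 6, 7, 8, 10, 11, 12, 14}
P \ (Q ∪ P) = {}
(Q ∪ P) ∩ Q = {1, 2, 3, 4, 6, 8, 11, 12}
(P \ (Q ∪ P)) ∩ ((Q ∪ P) ∩ Q) = {}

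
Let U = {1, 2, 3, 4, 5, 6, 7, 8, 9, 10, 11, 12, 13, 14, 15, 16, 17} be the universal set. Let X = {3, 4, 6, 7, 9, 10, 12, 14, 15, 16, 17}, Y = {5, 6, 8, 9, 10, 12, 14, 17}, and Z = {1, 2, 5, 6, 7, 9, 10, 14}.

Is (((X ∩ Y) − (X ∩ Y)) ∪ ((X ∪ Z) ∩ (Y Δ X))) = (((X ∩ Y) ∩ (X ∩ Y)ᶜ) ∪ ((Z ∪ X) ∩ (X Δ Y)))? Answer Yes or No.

Yes

X ∩ Y = {6, 9, 10, 12, 14, 17}
(X ∩ Y) − (X ∩ Y) = {}
X ∪ Z = {1, 2, 3, 4, 5, 6, 7, 9, 10, 12, 14, 15, 16, 17}
Y Δ X = {3, 4, 5, 7, 8, 15, 16}
(X ∪ Z) ∩ (Y Δ X) = {3, 4, 5, 7, 15, 16}
((X ∩ Y) − (X ∩ Y)) ∪ ((X ∪ Z) ∩ (Y Δ X)) = {3, 4, 5, 7, 15, 16}
(X ∩ Y)ᶜ = {1, 2, 3, 4, 5, 7, 8, 11, 13, 15, 16}
(X ∩ Y) ∩ (X ∩ Y)ᶜ = {}
Z ∪ X = {1, 2, 3, 4, 5, 6, 7, 9, 10, 12, 14, 15, 16, 17}
X Δ Y = {3, 4, 5, 7, 8, 15, 16}
(Z ∪ X) ∩ (X Δ Y) = {3, 4, 5, 7, 15, 16}
((X ∩ Y) ∩ (X ∩ Y)ᶜ) ∪ ((Z ∪ X) ∩ (X Δ Y)) = {3, 4, 5, 7, 15, 16}
Both equal {3, 4, 5, 7, 15, 16}, so ((X ∩ Y) − (X ∩ Y)) ∪ ((X ∪ Z) ∩ (Y Δ X)) = ((X ∩ Y) ∩ (X ∩ Y)ᶜ) ∪ ((Z ∪ X) ∩ (X Δ Y)).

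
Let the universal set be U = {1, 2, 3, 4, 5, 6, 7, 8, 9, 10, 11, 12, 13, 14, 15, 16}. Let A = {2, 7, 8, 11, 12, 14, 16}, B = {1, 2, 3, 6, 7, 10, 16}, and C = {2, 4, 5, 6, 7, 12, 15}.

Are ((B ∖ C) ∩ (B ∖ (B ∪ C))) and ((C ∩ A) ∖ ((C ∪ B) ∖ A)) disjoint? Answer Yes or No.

B ∖ C = {1, 3, 10, 16}
B ∪ C = {1, 2, 3, 4, 5, 6, 7, 10, 12, 15, 16}
B ∖ (B ∪ C) = {}
(B ∖ C) ∩ (B ∖ (B ∪ C)) = {}
C ∩ A = {2, 7, 12}
C ∪ B = {1, 2, 3, 4, 5, 6, 7, 10, 12, 15, 16}
(C ∪ B) ∖ A = {1, 3, 4, 5, 6, 10, 15}
(C ∩ A) ∖ ((C ∪ B) ∖ A) = {2, 7, 12}
{} and {2, 7, 12} share no elements.

Yes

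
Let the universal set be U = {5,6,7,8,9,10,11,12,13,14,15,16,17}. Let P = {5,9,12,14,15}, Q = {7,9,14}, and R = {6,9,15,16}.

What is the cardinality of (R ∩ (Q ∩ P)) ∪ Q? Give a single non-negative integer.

Q ∩ P = {9,14}
R ∩ (Q ∩ P) = {9}
(R ∩ (Q ∩ P)) ∪ Q = {7,9,14}
|(R ∩ (Q ∩ P)) ∪ Q| = 3

3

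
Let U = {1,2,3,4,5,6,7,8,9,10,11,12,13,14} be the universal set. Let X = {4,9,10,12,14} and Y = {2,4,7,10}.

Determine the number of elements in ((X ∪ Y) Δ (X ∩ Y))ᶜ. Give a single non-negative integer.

9

X ∪ Y = {2,4,7,9,10,12,14}
X ∩ Y = {4,10}
(X ∪ Y) Δ (X ∩ Y) = {2,7,9,12,14}
((X ∪ Y) Δ (X ∩ Y))ᶜ = {1,3,4,5,6,8,10,11,13}
|((X ∪ Y) Δ (X ∩ Y))ᶜ| = 9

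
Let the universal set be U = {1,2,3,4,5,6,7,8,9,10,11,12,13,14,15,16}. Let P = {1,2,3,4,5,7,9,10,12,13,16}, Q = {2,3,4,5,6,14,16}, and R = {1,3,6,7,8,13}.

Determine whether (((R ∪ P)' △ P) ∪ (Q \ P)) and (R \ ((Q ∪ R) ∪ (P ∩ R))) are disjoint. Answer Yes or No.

R ∪ P = {1,2,3,4,5,6,7,8,9,10,12,13,16}
(R ∪ P)' = {11,14,15}
(R ∪ P)' △ P = {1,2,3,4,5,7,9,10,11,12,13,14,15,16}
Q \ P = {6,14}
((R ∪ P)' △ P) ∪ (Q \ P) = {1,2,3,4,5,6,7,9,10,11,12,13,14,15,16}
Q ∪ R = {1,2,3,4,5,6,7,8,13,14,16}
P ∩ R = {1,3,7,13}
(Q ∪ R) ∪ (P ∩ R) = {1,2,3,4,5,6,7,8,13,14,16}
R \ ((Q ∪ R) ∪ (P ∩ R)) = {}
{1,2,3,4,5,6,7,9,10,11,12,13,14,15,16} and {} share no elements.

Yes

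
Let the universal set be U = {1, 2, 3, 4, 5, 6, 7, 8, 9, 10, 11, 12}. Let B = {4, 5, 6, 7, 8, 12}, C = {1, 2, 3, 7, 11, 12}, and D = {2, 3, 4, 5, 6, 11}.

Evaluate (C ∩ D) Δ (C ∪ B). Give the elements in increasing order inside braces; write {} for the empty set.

C ∩ D = {2, 3, 11}
C ∪ B = {1, 2, 3, 4, 5, 6, 7, 8, 11, 12}
(C ∩ D) Δ (C ∪ B) = {1, 4, 5, 6, 7, 8, 12}

{1, 4, 5, 6, 7, 8, 12}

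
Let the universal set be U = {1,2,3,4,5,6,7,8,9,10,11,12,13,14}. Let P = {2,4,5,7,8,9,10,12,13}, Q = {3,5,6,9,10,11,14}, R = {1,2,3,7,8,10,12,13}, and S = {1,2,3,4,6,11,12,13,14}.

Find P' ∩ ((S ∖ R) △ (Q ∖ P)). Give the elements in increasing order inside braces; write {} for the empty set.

P' = {1,3,6,11,14}
S ∖ R = {4,6,11,14}
Q ∖ P = {3,6,11,14}
(S ∖ R) △ (Q ∖ P) = {3,4}
P' ∩ ((S ∖ R) △ (Q ∖ P)) = {3}

{3}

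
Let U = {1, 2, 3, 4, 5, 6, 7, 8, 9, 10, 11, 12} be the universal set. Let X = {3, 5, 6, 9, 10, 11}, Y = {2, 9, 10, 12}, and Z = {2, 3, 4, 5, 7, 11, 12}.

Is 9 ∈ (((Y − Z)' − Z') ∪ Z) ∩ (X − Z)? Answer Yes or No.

No

9 ∈ Y and 9 ∉ Z, so 9 ∈ Y − Z
9 ∉ (Y − Z)' since 9 ∈ (Y − Z)
9 ∉ Z, so 9 ∈ Z'
9 ∉ (Y − Z)' and 9 ∈ Z', so 9 ∉ (Y − Z)' − Z'
9 ∉ ((Y − Z)' − Z') and 9 ∉ Z, so 9 ∉ ((Y − Z)' − Z') ∪ Z
9 ∈ X and 9 ∉ Z, so 9 ∈ X − Z
9 ∉ (((Y − Z)' − Z') ∪ Z) and 9 ∈ (X − Z), so 9 ∉ (((Y − Z)' − Z') ∪ Z) ∩ (X − Z)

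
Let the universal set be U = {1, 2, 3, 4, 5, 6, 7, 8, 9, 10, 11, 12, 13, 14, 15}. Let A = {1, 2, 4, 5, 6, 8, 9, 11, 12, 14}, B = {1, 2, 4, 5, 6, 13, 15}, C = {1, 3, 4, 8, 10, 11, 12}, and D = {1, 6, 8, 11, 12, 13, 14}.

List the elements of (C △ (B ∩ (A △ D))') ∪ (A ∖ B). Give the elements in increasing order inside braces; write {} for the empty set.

A △ D = {2, 4, 5, 9, 13}
B ∩ (A △ D) = {2, 4, 5, 13}
(B ∩ (A △ D))' = {1, 3, 6, 7, 8, 9, 10, 11, 12, 14, 15}
C △ (B ∩ (A △ D))' = {4, 6, 7, 9, 14, 15}
A ∖ B = {8, 9, 11, 12, 14}
(C △ (B ∩ (A △ D))') ∪ (A ∖ B) = {4, 6, 7, 8, 9, 11, 12, 14, 15}

{4, 6, 7, 8, 9, 11, 12, 14, 15}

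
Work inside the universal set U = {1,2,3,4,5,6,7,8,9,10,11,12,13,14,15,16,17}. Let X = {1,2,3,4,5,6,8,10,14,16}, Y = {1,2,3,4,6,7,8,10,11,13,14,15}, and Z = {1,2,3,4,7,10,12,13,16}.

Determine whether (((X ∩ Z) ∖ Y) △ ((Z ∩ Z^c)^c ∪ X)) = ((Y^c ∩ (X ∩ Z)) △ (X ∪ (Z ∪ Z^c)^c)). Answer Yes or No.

No

X ∩ Z = {1,2,3,4,10,16}
(X ∩ Z) ∖ Y = {16}
Z^c = {5,6,8,9,11,14,15,17}
Z ∩ Z^c = {}
(Z ∩ Z^c)^c = {1,2,3,4,5,6,7,8,9,10,11,12,13,14,15,16,17}
(Z ∩ Z^c)^c ∪ X = {1,2,3,4,5,6,7,8,9,10,11,12,13,14,15,16,17}
((X ∩ Z) ∖ Y) △ ((Z ∩ Z^c)^c ∪ X) = {1,2,3,4,5,6,7,8,9,10,11,12,13,14,15,17}
Y^c = {5,9,12,16,17}
Y^c ∩ (X ∩ Z) = {16}
Z ∪ Z^c = {1,2,3,4,5,6,7,8,9,10,11,12,13,14,15,16,17}
(Z ∪ Z^c)^c = {}
X ∪ (Z ∪ Z^c)^c = {1,2,3,4,5,6,8,10,14,16}
(Y^c ∩ (X ∩ Z)) △ (X ∪ (Z ∪ Z^c)^c) = {1,2,3,4,5,6,8,10,14}
7 ∈ ((X ∩ Z) ∖ Y) △ ((Z ∩ Z^c)^c ∪ X) but 7 ∉ (Y^c ∩ (X ∩ Z)) △ (X ∪ (Z ∪ Z^c)^c), so they differ.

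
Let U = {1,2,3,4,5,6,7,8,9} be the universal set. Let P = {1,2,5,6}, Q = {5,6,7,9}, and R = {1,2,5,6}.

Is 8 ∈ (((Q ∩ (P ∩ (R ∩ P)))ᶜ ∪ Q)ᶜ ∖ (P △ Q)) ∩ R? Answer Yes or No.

No

8 ∉ R and 8 ∉ P, so 8 ∉ R ∩ P
8 ∉ P and 8 ∉ (R ∩ P), so 8 ∉ P ∩ (R ∩ P)
8 ∉ Q and 8 ∉ (P ∩ (R ∩ P)), so 8 ∉ Q ∩ (P ∩ (R ∩ P))
8 ∈ (Q ∩ (P ∩ (R ∩ P)))ᶜ since 8 ∉ (Q ∩ (P ∩ (R ∩ P)))
8 ∈ (Q ∩ (P ∩ (R ∩ P)))ᶜ and 8 ∉ Q, so 8 ∈ (Q ∩ (P ∩ (R ∩ P)))ᶜ ∪ Q
8 ∉ ((Q ∩ (P ∩ (R ∩ P)))ᶜ ∪ Q)ᶜ since 8 ∈ ((Q ∩ (P ∩ (R ∩ P)))ᶜ ∪ Q)
8 ∉ P and 8 ∉ Q, so 8 ∉ P △ Q
8 ∉ ((Q ∩ (P ∩ (R ∩ P)))ᶜ ∪ Q)ᶜ and 8 ∉ (P △ Q), so 8 ∉ ((Q ∩ (P ∩ (R ∩ P)))ᶜ ∪ Q)ᶜ ∖ (P △ Q)
8 ∉ (((Q ∩ (P ∩ (R ∩ P)))ᶜ ∪ Q)ᶜ ∖ (P △ Q)) and 8 ∉ R, so 8 ∉ (((Q ∩ (P ∩ (R ∩ P)))ᶜ ∪ Q)ᶜ ∖ (P △ Q)) ∩ R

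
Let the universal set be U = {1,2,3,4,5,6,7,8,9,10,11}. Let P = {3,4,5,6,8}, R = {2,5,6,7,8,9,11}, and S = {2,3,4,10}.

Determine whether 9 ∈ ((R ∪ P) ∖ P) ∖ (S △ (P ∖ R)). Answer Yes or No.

Yes

9 ∈ R and 9 ∉ P, so 9 ∈ R ∪ P
9 ∈ (R ∪ P) and 9 ∉ P, so 9 ∈ (R ∪ P) ∖ P
9 ∉ P and 9 ∈ R, so 9 ∉ P ∖ R
9 ∉ S and 9 ∉ (P ∖ R), so 9 ∉ S △ (P ∖ R)
9 ∈ ((R ∪ P) ∖ P) and 9 ∉ (S △ (P ∖ R)), so 9 ∈ ((R ∪ P) ∖ P) ∖ (S △ (P ∖ R))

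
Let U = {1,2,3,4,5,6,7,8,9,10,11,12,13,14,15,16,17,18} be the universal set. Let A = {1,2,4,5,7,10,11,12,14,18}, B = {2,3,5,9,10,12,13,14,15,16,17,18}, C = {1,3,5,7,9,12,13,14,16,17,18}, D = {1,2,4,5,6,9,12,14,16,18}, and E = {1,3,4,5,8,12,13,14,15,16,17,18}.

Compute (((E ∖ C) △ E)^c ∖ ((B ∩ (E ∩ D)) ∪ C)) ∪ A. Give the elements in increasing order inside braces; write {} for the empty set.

{1,2,4,5,6,7,8,10,11,12,14,15,18}

E ∖ C = {4,8,15}
(E ∖ C) △ E = {1,3,5,12,13,14,16,17,18}
((E ∖ C) △ E)^c = {2,4,6,7,8,9,10,11,15}
E ∩ D = {1,4,5,12,14,16,18}
B ∩ (E ∩ D) = {5,12,14,16,18}
(B ∩ (E ∩ D)) ∪ C = {1,3,5,7,9,12,13,14,16,17,18}
((E ∖ C) △ E)^c ∖ ((B ∩ (E ∩ D)) ∪ C) = {2,4,6,8,10,11,15}
(((E ∖ C) △ E)^c ∖ ((B ∩ (E ∩ D)) ∪ C)) ∪ A = {1,2,4,5,6,7,8,10,11,12,14,15,18}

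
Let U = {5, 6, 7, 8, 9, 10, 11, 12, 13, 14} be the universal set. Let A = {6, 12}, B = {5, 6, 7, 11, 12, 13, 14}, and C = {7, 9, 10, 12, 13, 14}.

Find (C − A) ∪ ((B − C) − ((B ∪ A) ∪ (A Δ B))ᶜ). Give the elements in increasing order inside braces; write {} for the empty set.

{5, 6, 7, 9, 10, 11, 13, 14}

C − A = {7, 9, 10, 13, 14}
B − C = {5, 6, 11}
B ∪ A = {5, 6, 7, 11, 12, 13, 14}
A Δ B = {5, 7, 11, 13, 14}
(B ∪ A) ∪ (A Δ B) = {5, 6, 7, 11, 12, 13, 14}
((B ∪ A) ∪ (A Δ B))ᶜ = {8, 9, 10}
(B − C) − ((B ∪ A) ∪ (A Δ B))ᶜ = {5, 6, 11}
(C − A) ∪ ((B − C) − ((B ∪ A) ∪ (A Δ B))ᶜ) = {5, 6, 7, 9, 10, 11, 13, 14}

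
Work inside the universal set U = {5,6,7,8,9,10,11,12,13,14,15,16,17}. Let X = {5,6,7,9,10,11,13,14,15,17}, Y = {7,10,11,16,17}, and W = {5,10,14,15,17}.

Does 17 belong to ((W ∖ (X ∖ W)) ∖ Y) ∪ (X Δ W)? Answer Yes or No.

No

17 ∈ X and 17 ∈ W, so 17 ∉ X ∖ W
17 ∈ W and 17 ∉ (X ∖ W), so 17 ∈ W ∖ (X ∖ W)
17 ∈ (W ∖ (X ∖ W)) and 17 ∈ Y, so 17 ∉ (W ∖ (X ∖ W)) ∖ Y
17 ∈ X and 17 ∈ W, so 17 ∉ X Δ W
17 ∉ ((W ∖ (X ∖ W)) ∖ Y) and 17 ∉ (X Δ W), so 17 ∉ ((W ∖ (X ∖ W)) ∖ Y) ∪ (X Δ W)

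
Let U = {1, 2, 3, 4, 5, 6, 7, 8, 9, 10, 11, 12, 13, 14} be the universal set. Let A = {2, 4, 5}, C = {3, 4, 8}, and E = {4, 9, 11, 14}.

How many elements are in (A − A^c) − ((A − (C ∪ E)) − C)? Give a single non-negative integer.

A^c = {1, 3, 6, 7, 8, 9, 10, 11, 12, 13, 14}
A − A^c = {2, 4, 5}
C ∪ E = {3, 4, 8, 9, 11, 14}
A − (C ∪ E) = {2, 5}
(A − (C ∪ E)) − C = {2, 5}
(A − A^c) − ((A − (C ∪ E)) − C) = {4}
|(A − A^c) − ((A − (C ∪ E)) − C)| = 1

1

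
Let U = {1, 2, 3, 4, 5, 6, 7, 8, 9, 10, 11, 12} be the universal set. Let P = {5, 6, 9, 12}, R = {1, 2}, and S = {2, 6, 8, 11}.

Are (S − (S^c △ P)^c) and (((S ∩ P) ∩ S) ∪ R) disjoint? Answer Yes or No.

No

S^c = {1, 3, 4, 5, 7, 9, 10, 12}
S^c △ P = {1, 3, 4, 6, 7, 10}
(S^c △ P)^c = {2, 5, 8, 9, 11, 12}
S − (S^c △ P)^c = {6}
S ∩ P = {6}
(S ∩ P) ∩ S = {6}
((S ∩ P) ∩ S) ∪ R = {1, 2, 6}
6 lies in both, so they are not disjoint.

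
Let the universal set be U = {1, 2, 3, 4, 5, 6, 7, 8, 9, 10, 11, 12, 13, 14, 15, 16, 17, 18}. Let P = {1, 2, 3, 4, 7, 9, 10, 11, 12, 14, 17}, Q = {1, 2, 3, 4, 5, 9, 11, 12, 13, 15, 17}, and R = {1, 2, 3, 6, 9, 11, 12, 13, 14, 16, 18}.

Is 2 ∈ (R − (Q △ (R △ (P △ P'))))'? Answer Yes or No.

2 ∈ P, so 2 ∉ P'
2 ∈ P and 2 ∉ P', so 2 ∈ P △ P'
2 ∈ R and 2 ∈ (P △ P'), so 2 ∉ R △ (P △ P')
2 ∈ Q and 2 ∉ (R △ (P △ P')), so 2 ∈ Q △ (R △ (P △ P'))
2 ∈ R and 2 ∈ (Q △ (R △ (P △ P'))), so 2 ∉ R − (Q △ (R △ (P △ P')))
2 ∈ (R − (Q △ (R △ (P △ P'))))' since 2 ∉ (R − (Q △ (R △ (P △ P'))))

Yes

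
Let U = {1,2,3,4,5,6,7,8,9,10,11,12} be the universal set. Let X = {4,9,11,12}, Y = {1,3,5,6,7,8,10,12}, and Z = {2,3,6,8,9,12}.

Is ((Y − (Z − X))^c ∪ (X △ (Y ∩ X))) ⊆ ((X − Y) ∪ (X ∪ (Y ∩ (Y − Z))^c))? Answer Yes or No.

Yes

Z − X = {2,3,6,8}
Y − (Z − X) = {1,5,7,10,12}
(Y − (Z − X))^c = {2,3,4,6,8,9,11}
Y ∩ X = {12}
X △ (Y ∩ X) = {4,9,11}
(Y − (Z − X))^c ∪ (X △ (Y ∩ X)) = {2,3,4,6,8,9,11}
X − Y = {4,9,11}
Y − Z = {1,5,7,10}
Y ∩ (Y − Z) = {1,5,7,10}
(Y ∩ (Y − Z))^c = {2,3,4,6,8,9,11,12}
X ∪ (Y ∩ (Y − Z))^c = {2,3,4,6,8,9,11,12}
(X − Y) ∪ (X ∪ (Y ∩ (Y − Z))^c) = {2,3,4,6,8,9,11,12}
Every element of {2,3,4,6,8,9,11} is in {2,3,4,6,8,9,11,12}, so (Y − (Z − X))^c ∪ (X △ (Y ∩ X)) ⊆ (X − Y) ∪ (X ∪ (Y ∩ (Y − Z))^c).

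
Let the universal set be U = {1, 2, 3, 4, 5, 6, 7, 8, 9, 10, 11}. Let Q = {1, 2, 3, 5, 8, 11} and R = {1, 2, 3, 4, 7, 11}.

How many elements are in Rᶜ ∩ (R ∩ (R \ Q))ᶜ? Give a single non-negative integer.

5

Rᶜ = {5, 6, 8, 9, 10}
R \ Q = {4, 7}
R ∩ (R \ Q) = {4, 7}
(R ∩ (R \ Q))ᶜ = {1, 2, 3, 5, 6, 8, 9, 10, 11}
Rᶜ ∩ (R ∩ (R \ Q))ᶜ = {5, 6, 8, 9, 10}
|Rᶜ ∩ (R ∩ (R \ Q))ᶜ| = 5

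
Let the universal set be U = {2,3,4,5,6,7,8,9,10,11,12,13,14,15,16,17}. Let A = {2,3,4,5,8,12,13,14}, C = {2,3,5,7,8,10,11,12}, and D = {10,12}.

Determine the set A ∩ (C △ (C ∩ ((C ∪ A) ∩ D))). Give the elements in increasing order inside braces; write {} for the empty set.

C ∪ A = {2,3,4,5,7,8,10,11,12,13,14}
(C ∪ A) ∩ D = {10,12}
C ∩ ((C ∪ A) ∩ D) = {10,12}
C △ (C ∩ ((C ∪ A) ∩ D)) = {2,3,5,7,8,11}
A ∩ (C △ (C ∩ ((C ∪ A) ∩ D))) = {2,3,5,8}

{2,3,5,8}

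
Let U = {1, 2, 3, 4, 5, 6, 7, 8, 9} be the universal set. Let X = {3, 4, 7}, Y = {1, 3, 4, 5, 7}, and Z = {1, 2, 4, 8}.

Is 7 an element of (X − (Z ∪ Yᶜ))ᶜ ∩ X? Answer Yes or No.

7 ∈ Y, so 7 ∉ Yᶜ
7 ∉ Z and 7 ∉ Yᶜ, so 7 ∉ Z ∪ Yᶜ
7 ∈ X and 7 ∉ (Z ∪ Yᶜ), so 7 ∈ X − (Z ∪ Yᶜ)
7 ∉ (X − (Z ∪ Yᶜ))ᶜ since 7 ∈ (X − (Z ∪ Yᶜ))
7 ∉ (X − (Z ∪ Yᶜ))ᶜ and 7 ∈ X, so 7 ∉ (X − (Z ∪ Yᶜ))ᶜ ∩ X

No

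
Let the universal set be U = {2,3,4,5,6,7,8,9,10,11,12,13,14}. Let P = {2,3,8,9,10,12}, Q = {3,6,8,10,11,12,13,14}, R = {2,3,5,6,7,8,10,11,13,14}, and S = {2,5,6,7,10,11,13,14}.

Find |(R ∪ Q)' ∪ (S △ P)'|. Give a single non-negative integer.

4

R ∪ Q = {2,3,5,6,7,8,10,11,12,13,14}
(R ∪ Q)' = {4,9}
S △ P = {3,5,6,7,8,9,11,12,13,14}
(S △ P)' = {2,4,10}
(R ∪ Q)' ∪ (S △ P)' = {2,4,9,10}
|(R ∪ Q)' ∪ (S △ P)'| = 4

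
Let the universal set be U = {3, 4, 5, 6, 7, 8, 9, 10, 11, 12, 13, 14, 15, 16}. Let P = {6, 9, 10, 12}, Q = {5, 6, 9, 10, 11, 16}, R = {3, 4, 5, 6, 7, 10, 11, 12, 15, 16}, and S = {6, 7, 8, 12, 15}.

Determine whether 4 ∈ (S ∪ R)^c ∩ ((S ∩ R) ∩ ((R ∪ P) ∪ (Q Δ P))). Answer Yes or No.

No

4 ∉ S and 4 ∈ R, so 4 ∈ S ∪ R
4 ∉ (S ∪ R)^c since 4 ∈ (S ∪ R)
4 ∉ S and 4 ∈ R, so 4 ∉ S ∩ R
4 ∈ R and 4 ∉ P, so 4 ∈ R ∪ P
4 ∉ Q and 4 ∉ P, so 4 ∉ Q Δ P
4 ∈ (R ∪ P) and 4 ∉ (Q Δ P), so 4 ∈ (R ∪ P) ∪ (Q Δ P)
4 ∉ (S ∩ R) and 4 ∈ ((R ∪ P) ∪ (Q Δ P)), so 4 ∉ (S ∩ R) ∩ ((R ∪ P) ∪ (Q Δ P))
4 ∉ (S ∪ R)^c and 4 ∉ ((S ∩ R) ∩ ((R ∪ P) ∪ (Q Δ P))), so 4 ∉ (S ∪ R)^c ∩ ((S ∩ R) ∩ ((R ∪ P) ∪ (Q Δ P)))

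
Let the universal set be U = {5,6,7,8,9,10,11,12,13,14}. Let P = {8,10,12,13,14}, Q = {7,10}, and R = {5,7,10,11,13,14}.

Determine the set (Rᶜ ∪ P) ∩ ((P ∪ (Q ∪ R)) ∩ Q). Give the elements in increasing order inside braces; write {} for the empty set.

{10}

Rᶜ = {6,8,9,12}
Rᶜ ∪ P = {6,8,9,10,12,13,14}
Q ∪ R = {5,7,10,11,13,14}
P ∪ (Q ∪ R) = {5,7,8,10,11,12,13,14}
(P ∪ (Q ∪ R)) ∩ Q = {7,10}
(Rᶜ ∪ P) ∩ ((P ∪ (Q ∪ R)) ∩ Q) = {10}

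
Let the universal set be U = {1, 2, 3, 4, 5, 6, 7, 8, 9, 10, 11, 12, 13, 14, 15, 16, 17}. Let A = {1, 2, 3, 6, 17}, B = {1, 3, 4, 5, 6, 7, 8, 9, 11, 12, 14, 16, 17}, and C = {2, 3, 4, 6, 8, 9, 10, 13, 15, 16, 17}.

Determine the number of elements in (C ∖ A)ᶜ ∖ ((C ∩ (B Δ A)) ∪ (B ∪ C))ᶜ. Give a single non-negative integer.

C ∖ A = {4, 8, 9, 10, 13, 15, 16}
(C ∖ A)ᶜ = {1, 2, 3, 5, 6, 7, 11, 12, 14, 17}
B Δ A = {2, 4, 5, 7, 8, 9, 11, 12, 14, 16}
C ∩ (B Δ A) = {2, 4, 8, 9, 16}
B ∪ C = {1, 2, 3, 4, 5, 6, 7, 8, 9, 10, 11, 12, 13, 14, 15, 16, 17}
(C ∩ (B Δ A)) ∪ (B ∪ C) = {1, 2, 3, 4, 5, 6, 7, 8, 9, 10, 11, 12, 13, 14, 15, 16, 17}
((C ∩ (B Δ A)) ∪ (B ∪ C))ᶜ = {}
(C ∖ A)ᶜ ∖ ((C ∩ (B Δ A)) ∪ (B ∪ C))ᶜ = {1, 2, 3, 5, 6, 7, 11, 12, 14, 17}
|(C ∖ A)ᶜ ∖ ((C ∩ (B Δ A)) ∪ (B ∪ C))ᶜ| = 10

10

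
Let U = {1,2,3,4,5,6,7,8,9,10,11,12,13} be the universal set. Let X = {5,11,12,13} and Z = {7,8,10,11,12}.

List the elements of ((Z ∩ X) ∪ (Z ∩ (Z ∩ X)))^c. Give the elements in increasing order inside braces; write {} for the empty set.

{1,2,3,4,5,6,7,8,9,10,13}

Z ∩ X = {11,12}
Z ∩ (Z ∩ X) = {11,12}
(Z ∩ X) ∪ (Z ∩ (Z ∩ X)) = {11,12}
((Z ∩ X) ∪ (Z ∩ (Z ∩ X)))^c = {1,2,3,4,5,6,7,8,9,10,13}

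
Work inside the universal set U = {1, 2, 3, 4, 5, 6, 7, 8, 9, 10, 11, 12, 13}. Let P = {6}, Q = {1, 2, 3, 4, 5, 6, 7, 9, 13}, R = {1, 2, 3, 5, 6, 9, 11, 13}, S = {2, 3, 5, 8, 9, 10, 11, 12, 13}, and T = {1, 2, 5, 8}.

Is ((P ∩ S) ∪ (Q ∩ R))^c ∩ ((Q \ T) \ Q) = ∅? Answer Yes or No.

Yes

P ∩ S = {}
Q ∩ R = {1, 2, 3, 5, 6, 9, 13}
(P ∩ S) ∪ (Q ∩ R) = {1, 2, 3, 5, 6, 9, 13}
((P ∩ S) ∪ (Q ∩ R))^c = {4, 7, 8, 10, 11, 12}
Q \ T = {3, 4, 6, 7, 9, 13}
(Q \ T) \ Q = {}
{4, 7, 8, 10, 11, 12} and {} share no elements.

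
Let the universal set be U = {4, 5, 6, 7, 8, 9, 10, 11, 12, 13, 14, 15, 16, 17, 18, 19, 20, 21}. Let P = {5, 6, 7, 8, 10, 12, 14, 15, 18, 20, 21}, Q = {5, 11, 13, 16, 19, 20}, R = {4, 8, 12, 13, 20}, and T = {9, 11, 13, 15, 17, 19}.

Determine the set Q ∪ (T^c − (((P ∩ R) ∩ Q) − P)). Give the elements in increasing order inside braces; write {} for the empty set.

T^c = {4, 5, 6, 7, 8, 10, 12, 14, 16, 18, 20, 21}
P ∩ R = {8, 12, 20}
(P ∩ R) ∩ Q = {20}
((P ∩ R) ∩ Q) − P = {}
T^c − (((P ∩ R) ∩ Q) − P) = {4, 5, 6, 7, 8, 10, 12, 14, 16, 18, 20, 21}
Q ∪ (T^c − (((P ∩ R) ∩ Q) − P)) = {4, 5, 6, 7, 8, 10, 11, 12, 13, 14, 16, 18, 19, 20, 21}

{4, 5, 6, 7, 8, 10, 11, 12, 13, 14, 16, 18, 19, 20, 21}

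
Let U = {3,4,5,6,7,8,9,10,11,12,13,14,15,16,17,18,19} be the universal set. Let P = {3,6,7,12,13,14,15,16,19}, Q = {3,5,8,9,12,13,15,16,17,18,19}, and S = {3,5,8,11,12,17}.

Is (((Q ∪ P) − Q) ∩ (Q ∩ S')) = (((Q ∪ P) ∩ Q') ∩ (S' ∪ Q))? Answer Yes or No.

No

Q ∪ P = {3,5,6,7,8,9,12,13,14,15,16,17,18,19}
(Q ∪ P) − Q = {6,7,14}
S' = {4,6,7,9,10,13,14,15,16,18,19}
Q ∩ S' = {9,13,15,16,18,19}
((Q ∪ P) − Q) ∩ (Q ∩ S') = {}
Q' = {4,6,7,10,11,14}
(Q ∪ P) ∩ Q' = {6,7,14}
S' ∪ Q = {3,4,5,6,7,8,9,10,12,13,14,15,16,17,18,19}
((Q ∪ P) ∩ Q') ∩ (S' ∪ Q) = {6,7,14}
6 ∈ ((Q ∪ P) ∩ Q') ∩ (S' ∪ Q) but 6 ∉ ((Q ∪ P) − Q) ∩ (Q ∩ S'), so they differ.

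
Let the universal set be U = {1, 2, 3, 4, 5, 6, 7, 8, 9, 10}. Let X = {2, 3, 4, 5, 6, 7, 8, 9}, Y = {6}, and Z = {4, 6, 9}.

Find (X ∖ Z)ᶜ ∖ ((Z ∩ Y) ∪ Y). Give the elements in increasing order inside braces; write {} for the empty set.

{1, 4, 9, 10}

X ∖ Z = {2, 3, 5, 7, 8}
(X ∖ Z)ᶜ = {1, 4, 6, 9, 10}
Z ∩ Y = {6}
(Z ∩ Y) ∪ Y = {6}
(X ∖ Z)ᶜ ∖ ((Z ∩ Y) ∪ Y) = {1, 4, 9, 10}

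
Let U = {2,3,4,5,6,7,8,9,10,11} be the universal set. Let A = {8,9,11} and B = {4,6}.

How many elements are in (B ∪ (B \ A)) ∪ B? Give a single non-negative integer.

B \ A = {4,6}
B ∪ (B \ A) = {4,6}
(B ∪ (B \ A)) ∪ B = {4,6}
|(B ∪ (B \ A)) ∪ B| = 2

2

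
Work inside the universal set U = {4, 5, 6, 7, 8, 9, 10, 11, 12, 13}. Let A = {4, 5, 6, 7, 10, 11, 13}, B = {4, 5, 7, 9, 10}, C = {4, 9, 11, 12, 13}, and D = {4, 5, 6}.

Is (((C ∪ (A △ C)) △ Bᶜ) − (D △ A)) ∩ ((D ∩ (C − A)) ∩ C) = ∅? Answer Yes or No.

Yes

A △ C = {5, 6, 7, 9, 10, 12}
C ∪ (A △ C) = {4, 5, 6, 7, 9, 10, 11, 12, 13}
Bᶜ = {6, 8, 11, 12, 13}
(C ∪ (A △ C)) △ Bᶜ = {4, 5, 7, 8, 9, 10}
D △ A = {7, 10, 11, 13}
((C ∪ (A △ C)) △ Bᶜ) − (D △ A) = {4, 5, 8, 9}
C − A = {9, 12}
D ∩ (C − A) = {}
(D ∩ (C − A)) ∩ C = {}
{4, 5, 8, 9} and {} share no elements.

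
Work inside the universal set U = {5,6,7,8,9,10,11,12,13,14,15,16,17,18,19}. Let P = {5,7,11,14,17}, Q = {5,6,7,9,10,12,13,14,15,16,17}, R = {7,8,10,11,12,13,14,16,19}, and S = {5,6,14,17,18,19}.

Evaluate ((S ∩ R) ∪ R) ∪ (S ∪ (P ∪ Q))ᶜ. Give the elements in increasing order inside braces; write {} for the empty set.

{7,8,10,11,12,13,14,16,19}

S ∩ R = {14,19}
(S ∩ R) ∪ R = {7,8,10,11,12,13,14,16,19}
P ∪ Q = {5,6,7,9,10,11,12,13,14,15,16,17}
S ∪ (P ∪ Q) = {5,6,7,9,10,11,12,13,14,15,16,17,18,19}
(S ∪ (P ∪ Q))ᶜ = {8}
((S ∩ R) ∪ R) ∪ (S ∪ (P ∪ Q))ᶜ = {7,8,10,11,12,13,14,16,19}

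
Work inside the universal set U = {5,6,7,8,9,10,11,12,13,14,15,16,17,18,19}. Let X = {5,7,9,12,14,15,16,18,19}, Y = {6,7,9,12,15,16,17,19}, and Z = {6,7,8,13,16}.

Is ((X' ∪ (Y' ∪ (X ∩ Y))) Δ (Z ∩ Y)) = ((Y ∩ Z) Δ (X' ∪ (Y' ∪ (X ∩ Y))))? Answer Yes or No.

Yes

X' = {6,8,10,11,13,17}
Y' = {5,8,10,11,13,14,18}
X ∩ Y = {7,9,12,15,16,19}
Y' ∪ (X ∩ Y) = {5,7,8,9,10,11,12,13,14,15,16,18,19}
X' ∪ (Y' ∪ (X ∩ Y)) = {5,6,7,8,9,10,11,12,13,14,15,16,17,18,19}
Z ∩ Y = {6,7,16}
(X' ∪ (Y' ∪ (X ∩ Y))) Δ (Z ∩ Y) = {5,8,9,10,11,12,13,14,15,17,18,19}
Y ∩ Z = {6,7,16}
(Y ∩ Z) Δ (X' ∪ (Y' ∪ (X ∩ Y))) = {5,8,9,10,11,12,13,14,15,17,18,19}
Both equal {5,8,9,10,11,12,13,14,15,17,18,19}, so (X' ∪ (Y' ∪ (X ∩ Y))) Δ (Z ∩ Y) = (Y ∩ Z) Δ (X' ∪ (Y' ∪ (X ∩ Y))).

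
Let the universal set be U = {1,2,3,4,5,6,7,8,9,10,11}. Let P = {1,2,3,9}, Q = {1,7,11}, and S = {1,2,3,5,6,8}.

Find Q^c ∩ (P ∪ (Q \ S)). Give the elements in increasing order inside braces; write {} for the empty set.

{2,3,9}

Q^c = {2,3,4,5,6,8,9,10}
Q \ S = {7,11}
P ∪ (Q \ S) = {1,2,3,7,9,11}
Q^c ∩ (P ∪ (Q \ S)) = {2,3,9}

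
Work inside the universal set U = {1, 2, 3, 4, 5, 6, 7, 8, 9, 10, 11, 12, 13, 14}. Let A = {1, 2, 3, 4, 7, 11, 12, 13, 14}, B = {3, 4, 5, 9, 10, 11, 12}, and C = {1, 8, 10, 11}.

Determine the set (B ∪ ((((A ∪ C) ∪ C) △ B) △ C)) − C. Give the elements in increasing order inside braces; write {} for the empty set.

{2, 3, 4, 5, 7, 9, 12, 13, 14}

A ∪ C = {1, 2, 3, 4, 7, 8, 10, 11, 12, 13, 14}
(A ∪ C) ∪ C = {1, 2, 3, 4, 7, 8, 10, 11, 12, 13, 14}
((A ∪ C) ∪ C) △ B = {1, 2, 5, 7, 8, 9, 13, 14}
(((A ∪ C) ∪ C) △ B) △ C = {2, 5, 7, 9, 10, 11, 13, 14}
B ∪ ((((A ∪ C) ∪ C) △ B) △ C) = {2, 3, 4, 5, 7, 9, 10, 11, 12, 13, 14}
(B ∪ ((((A ∪ C) ∪ C) △ B) △ C)) − C = {2, 3, 4, 5, 7, 9, 12, 13, 14}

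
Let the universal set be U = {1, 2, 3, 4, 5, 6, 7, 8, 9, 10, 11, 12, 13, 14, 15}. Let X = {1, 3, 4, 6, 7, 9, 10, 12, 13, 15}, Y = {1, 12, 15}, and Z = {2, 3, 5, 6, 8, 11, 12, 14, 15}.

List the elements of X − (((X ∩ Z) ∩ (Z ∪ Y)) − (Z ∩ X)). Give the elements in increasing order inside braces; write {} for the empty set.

{1, 3, 4, 6, 7, 9, 10, 12, 13, 15}

X ∩ Z = {3, 6, 12, 15}
Z ∪ Y = {1, 2, 3, 5, 6, 8, 11, 12, 14, 15}
(X ∩ Z) ∩ (Z ∪ Y) = {3, 6, 12, 15}
Z ∩ X = {3, 6, 12, 15}
((X ∩ Z) ∩ (Z ∪ Y)) − (Z ∩ X) = {}
X − (((X ∩ Z) ∩ (Z ∪ Y)) − (Z ∩ X)) = {1, 3, 4, 6, 7, 9, 10, 12, 13, 15}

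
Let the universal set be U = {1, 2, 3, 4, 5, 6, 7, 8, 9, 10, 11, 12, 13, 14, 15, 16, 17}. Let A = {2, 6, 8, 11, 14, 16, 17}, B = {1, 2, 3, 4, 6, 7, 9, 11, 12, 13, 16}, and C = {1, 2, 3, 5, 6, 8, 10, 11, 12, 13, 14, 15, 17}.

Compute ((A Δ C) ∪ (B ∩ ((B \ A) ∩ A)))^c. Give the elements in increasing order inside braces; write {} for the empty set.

{2, 4, 6, 7, 8, 9, 11, 14, 17}

A Δ C = {1, 3, 5, 10, 12, 13, 15, 16}
B \ A = {1, 3, 4, 7, 9, 12, 13}
(B \ A) ∩ A = {}
B ∩ ((B \ A) ∩ A) = {}
(A Δ C) ∪ (B ∩ ((B \ A) ∩ A)) = {1, 3, 5, 10, 12, 13, 15, 16}
((A Δ C) ∪ (B ∩ ((B \ A) ∩ A)))^c = {2, 4, 6, 7, 8, 9, 11, 14, 17}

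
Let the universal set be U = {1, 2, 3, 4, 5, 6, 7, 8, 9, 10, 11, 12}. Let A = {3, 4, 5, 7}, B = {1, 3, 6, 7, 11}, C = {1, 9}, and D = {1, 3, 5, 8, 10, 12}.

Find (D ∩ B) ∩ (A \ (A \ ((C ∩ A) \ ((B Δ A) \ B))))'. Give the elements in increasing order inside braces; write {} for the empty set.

D ∩ B = {1, 3}
C ∩ A = {}
B Δ A = {1, 4, 5, 6, 11}
(B Δ A) \ B = {4, 5}
(C ∩ A) \ ((B Δ A) \ B) = {}
A \ ((C ∩ A) \ ((B Δ A) \ B)) = {3, 4, 5, 7}
A \ (A \ ((C ∩ A) \ ((B Δ A) \ B))) = {}
(A \ (A \ ((C ∩ A) \ ((B Δ A) \ B))))' = {1, 2, 3, 4, 5, 6, 7, 8, 9, 10, 11, 12}
(D ∩ B) ∩ (A \ (A \ ((C ∩ A) \ ((B Δ A) \ B))))' = {1, 3}

{1, 3}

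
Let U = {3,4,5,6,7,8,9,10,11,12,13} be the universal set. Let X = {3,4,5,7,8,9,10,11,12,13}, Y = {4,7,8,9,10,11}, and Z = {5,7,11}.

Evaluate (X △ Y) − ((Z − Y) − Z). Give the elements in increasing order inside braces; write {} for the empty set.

{3,5,12,13}

X △ Y = {3,5,12,13}
Z − Y = {5}
(Z − Y) − Z = {}
(X △ Y) − ((Z − Y) − Z) = {3,5,12,13}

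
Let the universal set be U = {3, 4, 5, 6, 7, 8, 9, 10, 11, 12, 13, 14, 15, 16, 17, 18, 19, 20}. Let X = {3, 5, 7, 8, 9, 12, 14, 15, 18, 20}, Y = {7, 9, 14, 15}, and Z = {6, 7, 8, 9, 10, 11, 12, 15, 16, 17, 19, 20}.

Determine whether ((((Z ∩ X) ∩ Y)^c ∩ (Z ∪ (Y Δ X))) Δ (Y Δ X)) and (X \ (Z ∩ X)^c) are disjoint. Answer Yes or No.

Z ∩ X = {7, 8, 9, 12, 15, 20}
(Z ∩ X) ∩ Y = {7, 9, 15}
((Z ∩ X) ∩ Y)^c = {3, 4, 5, 6, 8, 10, 11, 12, 13, 14, 16, 17, 18, 19, 20}
Y Δ X = {3, 5, 8, 12, 18, 20}
Z ∪ (Y Δ X) = {3, 5, 6, 7, 8, 9, 10, 11, 12, 15, 16, 17, 18, 19, 20}
((Z ∩ X) ∩ Y)^c ∩ (Z ∪ (Y Δ X)) = {3, 5, 6, 8, 10, 11, 12, 16, 17, 18, 19, 20}
(((Z ∩ X) ∩ Y)^c ∩ (Z ∪ (Y Δ X))) Δ (Y Δ X) = {6, 10, 11, 16, 17, 19}
(Z ∩ X)^c = {3, 4, 5, 6, 10, 11, 13, 14, 16, 17, 18, 19}
X \ (Z ∩ X)^c = {7, 8, 9, 12, 15, 20}
{6, 10, 11, 16, 17, 19} and {7, 8, 9, 12, 15, 20} share no elements.

Yes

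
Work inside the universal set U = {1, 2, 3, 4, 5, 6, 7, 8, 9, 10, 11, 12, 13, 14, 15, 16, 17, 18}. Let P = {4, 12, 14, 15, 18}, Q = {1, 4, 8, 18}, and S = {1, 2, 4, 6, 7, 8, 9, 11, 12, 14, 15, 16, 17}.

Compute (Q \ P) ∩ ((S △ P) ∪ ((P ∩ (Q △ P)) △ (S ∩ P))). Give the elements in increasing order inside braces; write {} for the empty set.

Q \ P = {1, 8}
S △ P = {1, 2, 6, 7, 8, 9, 11, 16, 17, 18}
Q △ P = {1, 8, 12, 14, 15}
P ∩ (Q △ P) = {12, 14, 15}
S ∩ P = {4, 12, 14, 15}
(P ∩ (Q △ P)) △ (S ∩ P) = {4}
(S △ P) ∪ ((P ∩ (Q △ P)) △ (S ∩ P)) = {1, 2, 4, 6, 7, 8, 9, 11, 16, 17, 18}
(Q \ P) ∩ ((S △ P) ∪ ((P ∩ (Q △ P)) △ (S ∩ P))) = {1, 8}

{1, 8}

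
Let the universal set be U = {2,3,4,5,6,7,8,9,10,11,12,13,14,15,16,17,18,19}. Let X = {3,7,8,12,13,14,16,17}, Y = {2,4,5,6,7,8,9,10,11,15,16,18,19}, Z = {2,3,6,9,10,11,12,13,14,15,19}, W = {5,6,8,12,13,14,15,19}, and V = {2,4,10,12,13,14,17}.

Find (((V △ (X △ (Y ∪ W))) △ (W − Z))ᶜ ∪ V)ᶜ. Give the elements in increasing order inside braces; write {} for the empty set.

{3,6,8,9,11,15,18,19}

Y ∪ W = {2,4,5,6,7,8,9,10,11,12,13,14,15,16,18,19}
X △ (Y ∪ W) = {2,3,4,5,6,9,10,11,15,17,18,19}
V △ (X △ (Y ∪ W)) = {3,5,6,9,11,12,13,14,15,18,19}
W − Z = {5,8}
(V △ (X △ (Y ∪ W))) △ (W − Z) = {3,6,8,9,11,12,13,14,15,18,19}
((V △ (X △ (Y ∪ W))) △ (W − Z))ᶜ = {2,4,5,7,10,16,17}
((V △ (X △ (Y ∪ W))) △ (W − Z))ᶜ ∪ V = {2,4,5,7,10,12,13,14,16,17}
(((V △ (X △ (Y ∪ W))) △ (W − Z))ᶜ ∪ V)ᶜ = {3,6,8,9,11,15,18,19}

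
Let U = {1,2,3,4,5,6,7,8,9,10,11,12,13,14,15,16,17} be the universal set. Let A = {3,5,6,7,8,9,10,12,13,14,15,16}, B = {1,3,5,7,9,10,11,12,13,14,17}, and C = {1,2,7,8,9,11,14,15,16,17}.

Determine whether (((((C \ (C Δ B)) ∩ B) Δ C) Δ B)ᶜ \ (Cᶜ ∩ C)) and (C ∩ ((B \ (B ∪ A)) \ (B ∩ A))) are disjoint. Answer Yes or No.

C Δ B = {2,3,5,8,10,12,13,15,16}
C \ (C Δ B) = {1,7,9,11,14,17}
(C \ (C Δ B)) ∩ B = {1,7,9,11,14,17}
((C \ (C Δ B)) ∩ B) Δ C = {2,8,15,16}
(((C \ (C Δ B)) ∩ B) Δ C) Δ B = {1,2,3,5,7,8,9,10,11,12,13,14,15,16,17}
((((C \ (C Δ B)) ∩ B) Δ C) Δ B)ᶜ = {4,6}
Cᶜ = {3,4,5,6,10,12,13}
Cᶜ ∩ C = {}
((((C \ (C Δ B)) ∩ B) Δ C) Δ B)ᶜ \ (Cᶜ ∩ C) = {4,6}
B ∪ A = {1,3,5,6,7,8,9,10,11,12,13,14,15,16,17}
B \ (B ∪ A) = {}
B ∩ A = {3,5,7,9,10,12,13,14}
(B \ (B ∪ A)) \ (B ∩ A) = {}
C ∩ ((B \ (B ∪ A)) \ (B ∩ A)) = {}
{4,6} and {} share no elements.

Yes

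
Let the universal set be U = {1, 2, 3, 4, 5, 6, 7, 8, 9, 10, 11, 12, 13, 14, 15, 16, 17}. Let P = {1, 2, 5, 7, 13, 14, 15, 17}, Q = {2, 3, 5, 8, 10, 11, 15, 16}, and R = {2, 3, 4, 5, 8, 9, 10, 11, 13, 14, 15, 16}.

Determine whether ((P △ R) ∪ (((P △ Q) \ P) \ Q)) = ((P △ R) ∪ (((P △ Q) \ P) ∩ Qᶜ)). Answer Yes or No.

Yes

P △ R = {1, 3, 4, 7, 8, 9, 10, 11, 16, 17}
P △ Q = {1, 3, 7, 8, 10, 11, 13, 14, 16, 17}
(P △ Q) \ P = {3, 8, 10, 11, 16}
((P △ Q) \ P) \ Q = {}
(P △ R) ∪ (((P △ Q) \ P) \ Q) = {1, 3, 4, 7, 8, 9, 10, 11, 16, 17}
Qᶜ = {1, 4, 6, 7, 9, 12, 13, 14, 17}
((P △ Q) \ P) ∩ Qᶜ = {}
(P △ R) ∪ (((P △ Q) \ P) ∩ Qᶜ) = {1, 3, 4, 7, 8, 9, 10, 11, 16, 17}
Both equal {1, 3, 4, 7, 8, 9, 10, 11, 16, 17}, so (P △ R) ∪ (((P △ Q) \ P) \ Q) = (P △ R) ∪ (((P △ Q) \ P) ∩ Qᶜ).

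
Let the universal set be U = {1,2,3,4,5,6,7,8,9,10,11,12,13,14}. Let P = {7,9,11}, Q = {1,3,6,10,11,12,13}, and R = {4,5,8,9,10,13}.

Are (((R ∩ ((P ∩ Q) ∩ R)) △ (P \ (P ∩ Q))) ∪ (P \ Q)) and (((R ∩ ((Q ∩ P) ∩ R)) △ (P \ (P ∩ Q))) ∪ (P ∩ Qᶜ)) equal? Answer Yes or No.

P ∩ Q = {11}
(P ∩ Q) ∩ R = {}
R ∩ ((P ∩ Q) ∩ R) = {}
P \ (P ∩ Q) = {7,9}
(R ∩ ((P ∩ Q) ∩ R)) △ (P \ (P ∩ Q)) = {7,9}
P \ Q = {7,9}
((R ∩ ((P ∩ Q) ∩ R)) △ (P \ (P ∩ Q))) ∪ (P \ Q) = {7,9}
Q ∩ P = {11}
(Q ∩ P) ∩ R = {}
R ∩ ((Q ∩ P) ∩ R) = {}
(R ∩ ((Q ∩ P) ∩ R)) △ (P \ (P ∩ Q)) = {7,9}
Qᶜ = {2,4,5,7,8,9,14}
P ∩ Qᶜ = {7,9}
((R ∩ ((Q ∩ P) ∩ R)) △ (P \ (P ∩ Q))) ∪ (P ∩ Qᶜ) = {7,9}
Both equal {7,9}, so ((R ∩ ((P ∩ Q) ∩ R)) △ (P \ (P ∩ Q))) ∪ (P \ Q) = ((R ∩ ((Q ∩ P) ∩ R)) △ (P \ (P ∩ Q))) ∪ (P ∩ Qᶜ).

Yes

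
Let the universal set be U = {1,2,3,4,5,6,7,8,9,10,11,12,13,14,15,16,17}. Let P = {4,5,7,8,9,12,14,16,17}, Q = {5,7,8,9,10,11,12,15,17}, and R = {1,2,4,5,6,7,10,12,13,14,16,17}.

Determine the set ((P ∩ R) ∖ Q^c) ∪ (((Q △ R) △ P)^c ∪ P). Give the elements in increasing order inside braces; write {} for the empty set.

P ∩ R = {4,5,7,12,14,16,17}
Q^c = {1,2,3,4,6,13,14,16}
(P ∩ R) ∖ Q^c = {5,7,12,17}
Q △ R = {1,2,4,6,8,9,11,13,14,15,16}
(Q △ R) △ P = {1,2,5,6,7,11,12,13,15,17}
((Q △ R) △ P)^c = {3,4,8,9,10,14,16}
((Q △ R) △ P)^c ∪ P = {3,4,5,7,8,9,10,12,14,16,17}
((P ∩ R) ∖ Q^c) ∪ (((Q △ R) △ P)^c ∪ P) = {3,4,5,7,8,9,10,12,14,16,17}

{3,4,5,7,8,9,10,12,14,16,17}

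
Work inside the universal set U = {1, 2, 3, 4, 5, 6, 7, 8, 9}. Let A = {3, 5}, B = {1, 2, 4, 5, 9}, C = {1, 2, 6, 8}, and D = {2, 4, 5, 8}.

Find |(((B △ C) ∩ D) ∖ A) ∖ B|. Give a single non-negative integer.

1

B △ C = {4, 5, 6, 8, 9}
(B △ C) ∩ D = {4, 5, 8}
((B △ C) ∩ D) ∖ A = {4, 8}
(((B △ C) ∩ D) ∖ A) ∖ B = {8}
|(((B △ C) ∩ D) ∖ A) ∖ B| = 1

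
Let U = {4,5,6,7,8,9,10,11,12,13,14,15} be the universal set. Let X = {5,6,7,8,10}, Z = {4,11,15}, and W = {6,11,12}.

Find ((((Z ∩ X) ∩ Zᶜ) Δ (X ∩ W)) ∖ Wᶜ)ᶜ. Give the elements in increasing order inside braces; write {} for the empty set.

Z ∩ X = {}
Zᶜ = {5,6,7,8,9,10,12,13,14}
(Z ∩ X) ∩ Zᶜ = {}
X ∩ W = {6}
((Z ∩ X) ∩ Zᶜ) Δ (X ∩ W) = {6}
Wᶜ = {4,5,7,8,9,10,13,14,15}
(((Z ∩ X) ∩ Zᶜ) Δ (X ∩ W)) ∖ Wᶜ = {6}
((((Z ∩ X) ∩ Zᶜ) Δ (X ∩ W)) ∖ Wᶜ)ᶜ = {4,5,7,8,9,10,11,12,13,14,15}

{4,5,7,8,9,10,11,12,13,14,15}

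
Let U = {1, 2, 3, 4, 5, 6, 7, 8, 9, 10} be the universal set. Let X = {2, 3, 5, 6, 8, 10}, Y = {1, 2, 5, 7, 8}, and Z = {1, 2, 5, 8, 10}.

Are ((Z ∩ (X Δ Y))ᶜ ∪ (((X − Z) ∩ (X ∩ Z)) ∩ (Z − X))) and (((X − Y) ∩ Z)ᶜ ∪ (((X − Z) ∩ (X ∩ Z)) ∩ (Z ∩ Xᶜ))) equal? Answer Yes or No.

No

X Δ Y = {1, 3, 6, 7, 10}
Z ∩ (X Δ Y) = {1, 10}
(Z ∩ (X Δ Y))ᶜ = {2, 3, 4, 5, 6, 7, 8, 9}
X − Z = {3, 6}
X ∩ Z = {2, 5, 8, 10}
(X − Z) ∩ (X ∩ Z) = {}
Z − X = {1}
((X − Z) ∩ (X ∩ Z)) ∩ (Z − X) = {}
(Z ∩ (X Δ Y))ᶜ ∪ (((X − Z) ∩ (X ∩ Z)) ∩ (Z − X)) = {2, 3, 4, 5, 6, 7, 8, 9}
X − Y = {3, 6, 10}
(X − Y) ∩ Z = {10}
((X − Y) ∩ Z)ᶜ = {1, 2, 3, 4, 5, 6, 7, 8, 9}
Xᶜ = {1, 4, 7, 9}
Z ∩ Xᶜ = {1}
((X − Z) ∩ (X ∩ Z)) ∩ (Z ∩ Xᶜ) = {}
((X − Y) ∩ Z)ᶜ ∪ (((X − Z) ∩ (X ∩ Z)) ∩ (Z ∩ Xᶜ)) = {1, 2, 3, 4, 5, 6, 7, 8, 9}
1 ∈ ((X − Y) ∩ Z)ᶜ ∪ (((X − Z) ∩ (X ∩ Z)) ∩ (Z ∩ Xᶜ)) but 1 ∉ (Z ∩ (X Δ Y))ᶜ ∪ (((X − Z) ∩ (X ∩ Z)) ∩ (Z − X)), so they differ.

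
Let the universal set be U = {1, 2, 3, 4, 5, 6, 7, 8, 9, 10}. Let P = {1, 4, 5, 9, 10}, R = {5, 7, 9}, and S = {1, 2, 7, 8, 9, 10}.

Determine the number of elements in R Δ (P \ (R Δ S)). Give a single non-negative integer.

3

R Δ S = {1, 2, 5, 8, 10}
P \ (R Δ S) = {4, 9}
R Δ (P \ (R Δ S)) = {4, 5, 7}
|R Δ (P \ (R Δ S))| = 3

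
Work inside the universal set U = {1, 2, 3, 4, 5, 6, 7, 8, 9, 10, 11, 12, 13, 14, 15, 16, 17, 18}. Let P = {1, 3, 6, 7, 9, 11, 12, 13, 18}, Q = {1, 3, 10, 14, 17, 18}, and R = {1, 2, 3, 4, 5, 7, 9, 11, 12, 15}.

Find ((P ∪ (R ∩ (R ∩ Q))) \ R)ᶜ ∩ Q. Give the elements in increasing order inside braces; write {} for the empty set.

R ∩ Q = {1, 3}
R ∩ (R ∩ Q) = {1, 3}
P ∪ (R ∩ (R ∩ Q)) = {1, 3, 6, 7, 9, 11, 12, 13, 18}
(P ∪ (R ∩ (R ∩ Q))) \ R = {6, 13, 18}
((P ∪ (R ∩ (R ∩ Q))) \ R)ᶜ = {1, 2, 3, 4, 5, 7, 8, 9, 10, 11, 12, 14, 15, 16, 17}
((P ∪ (R ∩ (R ∩ Q))) \ R)ᶜ ∩ Q = {1, 3, 10, 14, 17}

{1, 3, 10, 14, 17}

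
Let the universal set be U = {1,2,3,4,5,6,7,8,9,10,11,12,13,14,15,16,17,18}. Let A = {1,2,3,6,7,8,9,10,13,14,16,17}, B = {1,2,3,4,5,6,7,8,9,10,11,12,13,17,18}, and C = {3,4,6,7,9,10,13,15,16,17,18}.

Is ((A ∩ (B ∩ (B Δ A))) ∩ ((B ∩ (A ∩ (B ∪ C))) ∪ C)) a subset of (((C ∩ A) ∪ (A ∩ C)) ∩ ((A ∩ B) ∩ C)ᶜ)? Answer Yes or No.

B Δ A = {4,5,11,12,14,16,18}
B ∩ (B Δ A) = {4,5,11,12,18}
A ∩ (B ∩ (B Δ A)) = {}
B ∪ C = {1,2,3,4,5,6,7,8,9,10,11,12,13,15,16,17,18}
A ∩ (B ∪ C) = {1,2,3,6,7,8,9,10,13,16,17}
B ∩ (A ∩ (B ∪ C)) = {1,2,3,6,7,8,9,10,13,17}
(B ∩ (A ∩ (B ∪ C))) ∪ C = {1,2,3,4,6,7,8,9,10,13,15,16,17,18}
(A ∩ (B ∩ (B Δ A))) ∩ ((B ∩ (A ∩ (B ∪ C))) ∪ C) = {}
C ∩ A = {3,6,7,9,10,13,16,17}
A ∩ C = {3,6,7,9,10,13,16,17}
(C ∩ A) ∪ (A ∩ C) = {3,6,7,9,10,13,16,17}
A ∩ B = {1,2,3,6,7,8,9,10,13,17}
(A ∩ B) ∩ C = {3,6,7,9,10,13,17}
((A ∩ B) ∩ C)ᶜ = {1,2,4,5,8,11,12,14,15,16,18}
((C ∩ A) ∪ (A ∩ C)) ∩ ((A ∩ B) ∩ C)ᶜ = {16}
Every element of {} is in {16}, so (A ∩ (B ∩ (B Δ A))) ∩ ((B ∩ (A ∩ (B ∪ C))) ∪ C) ⊆ ((C ∩ A) ∪ (A ∩ C)) ∩ ((A ∩ B) ∩ C)ᶜ.

Yes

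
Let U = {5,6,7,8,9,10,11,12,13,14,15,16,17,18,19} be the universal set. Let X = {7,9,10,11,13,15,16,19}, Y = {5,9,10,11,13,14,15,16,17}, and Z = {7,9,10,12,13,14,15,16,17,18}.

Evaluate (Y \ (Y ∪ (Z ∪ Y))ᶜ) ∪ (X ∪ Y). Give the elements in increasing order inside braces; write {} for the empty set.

Z ∪ Y = {5,7,9,10,11,12,13,14,15,16,17,18}
Y ∪ (Z ∪ Y) = {5,7,9,10,11,12,13,14,15,16,17,18}
(Y ∪ (Z ∪ Y))ᶜ = {6,8,19}
Y \ (Y ∪ (Z ∪ Y))ᶜ = {5,9,10,11,13,14,15,16,17}
X ∪ Y = {5,7,9,10,11,13,14,15,16,17,19}
(Y \ (Y ∪ (Z ∪ Y))ᶜ) ∪ (X ∪ Y) = {5,7,9,10,11,13,14,15,16,17,19}

{5,7,9,10,11,13,14,15,16,17,19}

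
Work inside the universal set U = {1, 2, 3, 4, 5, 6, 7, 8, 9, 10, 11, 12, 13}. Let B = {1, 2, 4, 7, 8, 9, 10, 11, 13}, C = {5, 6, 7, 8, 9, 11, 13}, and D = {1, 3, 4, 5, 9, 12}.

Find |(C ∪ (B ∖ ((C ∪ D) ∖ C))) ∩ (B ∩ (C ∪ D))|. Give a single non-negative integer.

C ∪ D = {1, 3, 4, 5, 6, 7, 8, 9, 11, 12, 13}
(C ∪ D) ∖ C = {1, 3, 4, 12}
B ∖ ((C ∪ D) ∖ C) = {2, 7, 8, 9, 10, 11, 13}
C ∪ (B ∖ ((C ∪ D) ∖ C)) = {2, 5, 6, 7, 8, 9, 10, 11, 13}
B ∩ (C ∪ D) = {1, 4, 7, 8, 9, 11, 13}
(C ∪ (B ∖ ((C ∪ D) ∖ C))) ∩ (B ∩ (C ∪ D)) = {7, 8, 9, 11, 13}
|(C ∪ (B ∖ ((C ∪ D) ∖ C))) ∩ (B ∩ (C ∪ D))| = 5

5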